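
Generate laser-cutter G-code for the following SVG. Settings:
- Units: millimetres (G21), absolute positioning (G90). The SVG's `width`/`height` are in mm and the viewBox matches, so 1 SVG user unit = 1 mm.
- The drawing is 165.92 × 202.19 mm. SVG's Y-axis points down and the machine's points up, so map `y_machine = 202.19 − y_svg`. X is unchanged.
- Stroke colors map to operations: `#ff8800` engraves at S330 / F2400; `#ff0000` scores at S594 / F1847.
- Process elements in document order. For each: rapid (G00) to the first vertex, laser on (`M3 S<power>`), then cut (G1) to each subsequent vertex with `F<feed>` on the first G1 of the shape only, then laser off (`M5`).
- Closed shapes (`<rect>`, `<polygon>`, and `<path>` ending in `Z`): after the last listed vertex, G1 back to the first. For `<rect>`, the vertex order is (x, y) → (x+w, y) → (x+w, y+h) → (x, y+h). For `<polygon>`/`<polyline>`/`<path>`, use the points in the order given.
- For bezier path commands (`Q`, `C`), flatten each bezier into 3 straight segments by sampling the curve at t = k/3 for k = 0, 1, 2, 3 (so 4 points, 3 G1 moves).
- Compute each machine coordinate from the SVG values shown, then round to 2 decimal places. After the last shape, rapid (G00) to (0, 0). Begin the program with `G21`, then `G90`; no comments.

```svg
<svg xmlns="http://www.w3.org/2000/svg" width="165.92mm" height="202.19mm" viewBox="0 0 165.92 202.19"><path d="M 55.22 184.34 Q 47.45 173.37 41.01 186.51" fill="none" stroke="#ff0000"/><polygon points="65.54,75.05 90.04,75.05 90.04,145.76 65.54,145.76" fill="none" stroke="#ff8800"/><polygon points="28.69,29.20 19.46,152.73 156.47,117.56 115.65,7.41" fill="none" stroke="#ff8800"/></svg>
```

1 u = 1 mm; y_m = 202.19 − y.

[1] `<path>` quadratic bezier, #ff0000→score S594 F1847: (55.22,17.85) → (50.19,22.48) → (45.45,21.76) → (41.01,15.68)

[2] `<polygon>` rectangle, #ff8800→engrave S330 F2400: (65.54,127.14) → (90.04,127.14) → (90.04,56.43) → (65.54,56.43) → (65.54,127.14) (closed)

[3] `<polygon>` closed polygon, #ff8800→engrave S330 F2400: (28.69,172.99) → (19.46,49.46) → (156.47,84.63) → (115.65,194.78) → (28.69,172.99) (closed)

G21
G90
G00 X55.22 Y17.85
M3 S594
G1 X50.19 Y22.48 F1847
G1 X45.45 Y21.76
G1 X41.01 Y15.68
M5
G00 X65.54 Y127.14
M3 S330
G1 X90.04 Y127.14 F2400
G1 X90.04 Y56.43
G1 X65.54 Y56.43
G1 X65.54 Y127.14
M5
G00 X28.69 Y172.99
M3 S330
G1 X19.46 Y49.46 F2400
G1 X156.47 Y84.63
G1 X115.65 Y194.78
G1 X28.69 Y172.99
M5
G00 X0.00 Y0.00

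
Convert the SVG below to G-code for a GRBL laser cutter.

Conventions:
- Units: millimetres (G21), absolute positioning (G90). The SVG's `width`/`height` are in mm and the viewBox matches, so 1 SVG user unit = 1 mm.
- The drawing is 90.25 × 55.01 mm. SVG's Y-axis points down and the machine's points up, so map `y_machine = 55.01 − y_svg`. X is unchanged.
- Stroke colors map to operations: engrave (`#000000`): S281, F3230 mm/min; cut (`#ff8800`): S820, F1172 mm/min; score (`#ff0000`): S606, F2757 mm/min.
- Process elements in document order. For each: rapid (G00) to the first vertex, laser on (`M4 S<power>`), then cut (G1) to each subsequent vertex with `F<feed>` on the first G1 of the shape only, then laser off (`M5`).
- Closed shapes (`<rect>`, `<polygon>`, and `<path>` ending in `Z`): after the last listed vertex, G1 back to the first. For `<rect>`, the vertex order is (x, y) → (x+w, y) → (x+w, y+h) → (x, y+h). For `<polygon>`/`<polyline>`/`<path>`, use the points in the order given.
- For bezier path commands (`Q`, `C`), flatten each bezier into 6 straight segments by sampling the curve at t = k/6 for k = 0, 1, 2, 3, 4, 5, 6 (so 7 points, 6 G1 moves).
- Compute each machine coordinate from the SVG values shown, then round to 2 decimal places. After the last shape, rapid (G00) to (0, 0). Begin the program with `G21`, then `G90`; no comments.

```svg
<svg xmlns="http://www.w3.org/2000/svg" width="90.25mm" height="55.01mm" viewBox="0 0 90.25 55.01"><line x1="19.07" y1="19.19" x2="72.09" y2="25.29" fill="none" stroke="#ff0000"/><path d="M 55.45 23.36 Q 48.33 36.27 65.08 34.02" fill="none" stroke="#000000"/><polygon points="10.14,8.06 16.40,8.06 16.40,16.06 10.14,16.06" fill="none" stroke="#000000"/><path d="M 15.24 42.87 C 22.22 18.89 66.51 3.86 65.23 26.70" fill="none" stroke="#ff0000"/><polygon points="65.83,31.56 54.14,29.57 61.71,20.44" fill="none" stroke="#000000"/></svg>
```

Since the viewBox matches the mm dimensions, user units are millimetres directly. The only transform is the Y-flip y_m = 55.01 − y_svg.

Shape 1 is a line segment drawn with `<line>`. Its stroke #ff0000 means score at S606, F2757. After flipping Y the toolpath is (19.07,35.82) → (72.09,29.72).

Shape 2 is a quadratic bezier drawn with `<path>`. Its stroke #000000 means engrave at S281, F3230. After flipping Y the toolpath is (55.45,31.65) → (53.74,27.77) → (53.36,24.73) → (54.30,22.53) → (56.57,21.17) → (60.16,20.66) → (65.08,20.99).

Shape 3 is a rectangle drawn with `<polygon>`. Its stroke #000000 means engrave at S281, F3230. After flipping Y the toolpath is (10.14,46.95) → (16.40,46.95) → (16.40,38.95) → (10.14,38.95) → (10.14,46.95), returning to the start.

Shape 4 is a cubic bezier drawn with `<path>`. Its stroke #ff0000 means score at S606, F2757. After flipping Y the toolpath is (15.24,12.14) → (21.46,23.25) → (31.59,32.07) → (43.33,37.78) → (54.39,39.60) → (62.46,36.71) → (65.23,28.31).

Shape 5 is a regular polygon drawn with `<polygon>`. Its stroke #000000 means engrave at S281, F3230. After flipping Y the toolpath is (65.83,23.45) → (54.14,25.44) → (61.71,34.57) → (65.83,23.45), returning to the start.

G21
G90
G00 X19.07 Y35.82
M4 S606
G1 X72.09 Y29.72 F2757
M5
G00 X55.45 Y31.65
M4 S281
G1 X53.74 Y27.77 F3230
G1 X53.36 Y24.73
G1 X54.30 Y22.53
G1 X56.57 Y21.17
G1 X60.16 Y20.66
G1 X65.08 Y20.99
M5
G00 X10.14 Y46.95
M4 S281
G1 X16.40 Y46.95 F3230
G1 X16.40 Y38.95
G1 X10.14 Y38.95
G1 X10.14 Y46.95
M5
G00 X15.24 Y12.14
M4 S606
G1 X21.46 Y23.25 F2757
G1 X31.59 Y32.07
G1 X43.33 Y37.78
G1 X54.39 Y39.60
G1 X62.46 Y36.71
G1 X65.23 Y28.31
M5
G00 X65.83 Y23.45
M4 S281
G1 X54.14 Y25.44 F3230
G1 X61.71 Y34.57
G1 X65.83 Y23.45
M5
G00 X0.00 Y0.00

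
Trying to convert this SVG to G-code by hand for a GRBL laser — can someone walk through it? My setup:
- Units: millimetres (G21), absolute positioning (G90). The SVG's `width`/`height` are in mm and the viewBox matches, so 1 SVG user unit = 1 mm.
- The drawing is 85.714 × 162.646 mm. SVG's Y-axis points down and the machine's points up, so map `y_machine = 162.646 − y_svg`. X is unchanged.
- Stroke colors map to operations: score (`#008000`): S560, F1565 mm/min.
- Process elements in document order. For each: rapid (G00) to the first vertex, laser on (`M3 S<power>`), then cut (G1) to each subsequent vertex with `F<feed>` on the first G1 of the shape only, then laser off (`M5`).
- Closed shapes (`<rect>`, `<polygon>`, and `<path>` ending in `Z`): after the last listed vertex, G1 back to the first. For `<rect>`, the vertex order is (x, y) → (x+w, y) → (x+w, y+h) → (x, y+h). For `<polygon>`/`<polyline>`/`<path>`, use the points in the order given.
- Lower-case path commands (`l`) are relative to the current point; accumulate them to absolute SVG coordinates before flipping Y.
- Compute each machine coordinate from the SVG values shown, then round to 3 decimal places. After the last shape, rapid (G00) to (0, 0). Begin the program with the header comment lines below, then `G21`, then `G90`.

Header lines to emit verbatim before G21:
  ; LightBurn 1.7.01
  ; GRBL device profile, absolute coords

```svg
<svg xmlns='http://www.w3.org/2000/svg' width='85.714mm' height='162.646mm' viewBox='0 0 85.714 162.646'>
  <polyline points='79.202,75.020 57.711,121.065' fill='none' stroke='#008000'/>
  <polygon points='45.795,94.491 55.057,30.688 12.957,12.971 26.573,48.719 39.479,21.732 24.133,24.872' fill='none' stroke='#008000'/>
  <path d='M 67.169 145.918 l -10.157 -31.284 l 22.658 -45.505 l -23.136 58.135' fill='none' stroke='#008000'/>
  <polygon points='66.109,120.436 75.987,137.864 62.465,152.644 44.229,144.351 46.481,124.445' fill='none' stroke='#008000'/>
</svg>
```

1 u = 1 mm; y_m = 162.646 − y.

[1] `<polyline>` line segment, #008000→score S560 F1565: (79.202,87.626) → (57.711,41.581)

[2] `<polygon>` closed polygon, #008000→score S560 F1565: (45.795,68.155) → (55.057,131.958) → (12.957,149.675) → (26.573,113.927) → (39.479,140.914) → (24.133,137.774) → (45.795,68.155) (closed)

[3] `<path>` open polyline, #008000→score S560 F1565: (67.169,16.728) → (57.012,48.012) → (79.670,93.517) → (56.534,35.382)

[4] `<polygon>` regular polygon, #008000→score S560 F1565: (66.109,42.210) → (75.987,24.782) → (62.465,10.002) → (44.229,18.295) → (46.481,38.201) → (66.109,42.210) (closed)

; LightBurn 1.7.01
; GRBL device profile, absolute coords
G21
G90
G00 X79.202 Y87.626
M3 S560
G1 X57.711 Y41.581 F1565
M5
G00 X45.795 Y68.155
M3 S560
G1 X55.057 Y131.958 F1565
G1 X12.957 Y149.675
G1 X26.573 Y113.927
G1 X39.479 Y140.914
G1 X24.133 Y137.774
G1 X45.795 Y68.155
M5
G00 X67.169 Y16.728
M3 S560
G1 X57.012 Y48.012 F1565
G1 X79.670 Y93.517
G1 X56.534 Y35.382
M5
G00 X66.109 Y42.210
M3 S560
G1 X75.987 Y24.782 F1565
G1 X62.465 Y10.002
G1 X44.229 Y18.295
G1 X46.481 Y38.201
G1 X66.109 Y42.210
M5
G00 X0.000 Y0.000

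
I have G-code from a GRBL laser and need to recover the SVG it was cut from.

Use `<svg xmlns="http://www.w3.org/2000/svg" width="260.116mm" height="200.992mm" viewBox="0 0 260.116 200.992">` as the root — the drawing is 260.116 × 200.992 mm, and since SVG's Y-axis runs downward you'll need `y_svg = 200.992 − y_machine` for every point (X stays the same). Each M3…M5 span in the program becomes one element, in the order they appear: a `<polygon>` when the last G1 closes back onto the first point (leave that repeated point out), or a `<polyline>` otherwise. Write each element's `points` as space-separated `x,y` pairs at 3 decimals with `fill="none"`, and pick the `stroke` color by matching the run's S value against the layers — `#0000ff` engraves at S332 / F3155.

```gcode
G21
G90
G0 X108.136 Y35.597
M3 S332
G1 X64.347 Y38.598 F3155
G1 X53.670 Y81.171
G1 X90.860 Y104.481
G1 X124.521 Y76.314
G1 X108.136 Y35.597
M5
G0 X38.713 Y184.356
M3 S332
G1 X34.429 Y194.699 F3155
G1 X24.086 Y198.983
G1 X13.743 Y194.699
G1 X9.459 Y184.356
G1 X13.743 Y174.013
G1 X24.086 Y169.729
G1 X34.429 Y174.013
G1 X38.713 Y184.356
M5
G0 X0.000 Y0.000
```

<svg xmlns="http://www.w3.org/2000/svg" width="260.116mm" height="200.992mm" viewBox="0 0 260.116 200.992">
  <polygon points="108.136,165.395 64.347,162.394 53.670,119.821 90.860,96.511 124.521,124.678" fill="none" stroke="#0000ff"/>
  <polygon points="38.713,16.636 34.429,6.293 24.086,2.009 13.743,6.293 9.459,16.636 13.743,26.979 24.086,31.263 34.429,26.979" fill="none" stroke="#0000ff"/>
</svg>

y_svg = 200.992 − y_m. Every run uses S332, so all elements get stroke `#0000ff` (engrave).

[1] closed run; points: 108.136,165.395 64.347,162.394 53.670,119.821 90.860,96.511 124.521,124.678

[2] closed run; points: 38.713,16.636 34.429,6.293 24.086,2.009 13.743,6.293 9.459,16.636 13.743,26.979 24.086,31.263 34.429,26.979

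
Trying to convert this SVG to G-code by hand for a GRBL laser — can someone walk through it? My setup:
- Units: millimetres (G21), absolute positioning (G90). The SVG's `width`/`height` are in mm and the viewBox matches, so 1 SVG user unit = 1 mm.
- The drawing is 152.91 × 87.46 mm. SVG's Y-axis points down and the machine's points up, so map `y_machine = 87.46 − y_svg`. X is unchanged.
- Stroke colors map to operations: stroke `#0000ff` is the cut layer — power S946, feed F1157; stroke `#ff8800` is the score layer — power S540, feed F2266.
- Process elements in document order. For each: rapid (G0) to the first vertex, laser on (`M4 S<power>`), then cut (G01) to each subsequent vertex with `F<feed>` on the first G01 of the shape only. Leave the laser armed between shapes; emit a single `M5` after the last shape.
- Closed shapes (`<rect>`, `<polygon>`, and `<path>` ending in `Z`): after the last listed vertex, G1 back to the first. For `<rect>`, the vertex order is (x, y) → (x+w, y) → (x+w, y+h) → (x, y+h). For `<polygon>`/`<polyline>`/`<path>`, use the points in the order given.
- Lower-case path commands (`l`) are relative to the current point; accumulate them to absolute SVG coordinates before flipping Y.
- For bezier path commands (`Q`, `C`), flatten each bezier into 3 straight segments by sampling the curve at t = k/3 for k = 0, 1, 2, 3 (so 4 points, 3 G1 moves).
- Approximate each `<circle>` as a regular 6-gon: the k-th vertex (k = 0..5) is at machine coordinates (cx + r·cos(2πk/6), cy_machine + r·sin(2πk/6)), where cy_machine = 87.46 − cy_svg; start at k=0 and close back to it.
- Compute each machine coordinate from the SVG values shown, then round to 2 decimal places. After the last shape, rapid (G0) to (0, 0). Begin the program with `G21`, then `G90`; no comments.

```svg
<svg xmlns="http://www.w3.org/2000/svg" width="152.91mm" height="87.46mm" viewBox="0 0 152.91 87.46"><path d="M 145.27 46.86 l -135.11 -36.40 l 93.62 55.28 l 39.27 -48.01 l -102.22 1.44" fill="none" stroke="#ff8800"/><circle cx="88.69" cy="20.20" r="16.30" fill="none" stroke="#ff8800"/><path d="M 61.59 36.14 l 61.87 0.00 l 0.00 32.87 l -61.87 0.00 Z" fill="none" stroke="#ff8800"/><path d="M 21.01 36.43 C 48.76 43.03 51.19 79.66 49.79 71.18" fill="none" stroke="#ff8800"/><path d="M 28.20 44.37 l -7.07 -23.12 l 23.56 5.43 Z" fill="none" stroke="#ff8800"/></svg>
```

viewBox `0 0 152.91 87.46` with mm width/height → 1 unit = 1 mm. Flip: y_m = 87.46 − y_svg.

**Shape 1** — `<path>` open polyline, stroke `#ff8800` → score (S540, F2266). Machine vertices: (145.27,40.60) → (10.16,77.00) → (103.78,21.72) → (143.05,69.73) → (40.83,68.29). Open path.

**Shape 2** — `<circle>` circle, stroke `#ff8800` → score (S540, F2266). Machine vertices: (104.99,67.26) → (96.84,81.38) → (80.54,81.38) → (72.39,67.26) → (80.54,53.14) → (96.84,53.14) → (104.99,67.26). Closed: final G1 returns to the first vertex.

**Shape 3** — `<path>` rectangle, stroke `#ff8800` → score (S540, F2266). Machine vertices: (61.59,51.32) → (123.46,51.32) → (123.46,18.45) → (61.59,18.45) → (61.59,51.32). Closed: final G1 returns to the first vertex.

**Shape 4** — `<path>` cubic bezier, stroke `#ff8800` → score (S540, F2266). Control points (SVG): P0=(21.01,36.43), P1=(48.76,43.03), P2=(51.19,79.66), P3=(49.79,71.18); sampled at t=k/3. Machine vertices: (21.01,51.03) → (41.12,37.20) → (49.12,20.05) → (49.79,16.28). Open path.

**Shape 5** — `<path>` regular polygon, stroke `#ff8800` → score (S540, F2266). Machine vertices: (28.20,43.09) → (21.13,66.21) → (44.69,60.78) → (28.20,43.09). Closed: final G1 returns to the first vertex.

G21
G90
G0 X145.27 Y40.60
M4 S540
G01 X10.16 Y77.00 F2266
G01 X103.78 Y21.72
G01 X143.05 Y69.73
G01 X40.83 Y68.29
G0 X104.99 Y67.26
M4 S540
G01 X96.84 Y81.38 F2266
G01 X80.54 Y81.38
G01 X72.39 Y67.26
G01 X80.54 Y53.14
G01 X96.84 Y53.14
G01 X104.99 Y67.26
G0 X61.59 Y51.32
M4 S540
G01 X123.46 Y51.32 F2266
G01 X123.46 Y18.45
G01 X61.59 Y18.45
G01 X61.59 Y51.32
G0 X21.01 Y51.03
M4 S540
G01 X41.12 Y37.20 F2266
G01 X49.12 Y20.05
G01 X49.79 Y16.28
G0 X28.20 Y43.09
M4 S540
G01 X21.13 Y66.21 F2266
G01 X44.69 Y60.78
G01 X28.20 Y43.09
M5
G0 X0.00 Y0.00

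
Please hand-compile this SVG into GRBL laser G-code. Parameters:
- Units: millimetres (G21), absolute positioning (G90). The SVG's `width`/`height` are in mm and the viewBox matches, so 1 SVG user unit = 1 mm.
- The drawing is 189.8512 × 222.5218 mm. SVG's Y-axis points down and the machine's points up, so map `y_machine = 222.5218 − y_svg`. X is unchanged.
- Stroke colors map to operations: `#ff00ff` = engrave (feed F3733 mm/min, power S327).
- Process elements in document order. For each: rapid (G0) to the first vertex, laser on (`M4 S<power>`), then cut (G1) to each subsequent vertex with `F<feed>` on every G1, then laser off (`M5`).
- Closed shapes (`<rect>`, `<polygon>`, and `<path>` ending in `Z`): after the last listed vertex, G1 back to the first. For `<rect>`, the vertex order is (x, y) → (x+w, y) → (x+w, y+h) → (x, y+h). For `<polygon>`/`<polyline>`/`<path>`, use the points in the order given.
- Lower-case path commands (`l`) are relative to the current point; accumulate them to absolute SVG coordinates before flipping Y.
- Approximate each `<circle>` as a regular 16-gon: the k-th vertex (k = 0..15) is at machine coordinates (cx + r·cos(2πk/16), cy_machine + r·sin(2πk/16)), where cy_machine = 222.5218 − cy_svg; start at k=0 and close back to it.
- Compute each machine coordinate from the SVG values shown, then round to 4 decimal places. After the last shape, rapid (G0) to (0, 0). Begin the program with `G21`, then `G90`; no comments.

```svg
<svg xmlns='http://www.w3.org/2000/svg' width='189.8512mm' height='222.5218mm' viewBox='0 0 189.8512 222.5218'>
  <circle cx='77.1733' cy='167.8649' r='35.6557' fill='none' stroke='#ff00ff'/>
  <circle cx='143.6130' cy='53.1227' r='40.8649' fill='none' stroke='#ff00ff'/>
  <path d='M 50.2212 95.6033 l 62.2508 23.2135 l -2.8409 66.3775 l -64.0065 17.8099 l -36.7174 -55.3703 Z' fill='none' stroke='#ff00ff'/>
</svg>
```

1 u = 1 mm; y_m = 222.5218 − y.

[1] `<circle>` circle, #ff00ff→engrave S327 F3733: (112.8290,54.6569) → (110.1149,68.3017) → (102.3857,79.8693) → (90.8181,87.5985) → (77.1733,90.3126) → (63.5285,87.5985) → (51.9609,79.8693) → (44.2317,68.3017) → (41.5176,54.6569) → (44.2317,41.0121) → (51.9609,29.4445) → (63.5285,21.7153) → (77.1733,19.0012) → (90.8181,21.7153) → (102.3857,29.4445) → (110.1149,41.0121) → (112.8290,54.6569) (closed)

[2] `<circle>` circle, #ff00ff→engrave S327 F3733: (184.4779,169.3991) → (181.3672,185.0374) → (172.5088,198.2949) → (159.2513,207.1533) → (143.6130,210.2640) → (127.9747,207.1533) → (114.7172,198.2949) → (105.8588,185.0374) → (102.7481,169.3991) → (105.8588,153.7608) → (114.7172,140.5033) → (127.9747,131.6449) → (143.6130,128.5342) → (159.2513,131.6449) → (172.5088,140.5033) → (181.3672,153.7608) → (184.4779,169.3991) (closed)

[3] `<path>` regular polygon, #ff00ff→engrave S327 F3733: (50.2212,126.9185) → (112.4720,103.7050) → (109.6311,37.3275) → (45.6246,19.5176) → (8.9072,74.8879) → (50.2212,126.9185) (closed)

G21
G90
G0 X112.8290 Y54.6569
M4 S327
G1 X110.1149 Y68.3017 F3733
G1 X102.3857 Y79.8693 F3733
G1 X90.8181 Y87.5985 F3733
G1 X77.1733 Y90.3126 F3733
G1 X63.5285 Y87.5985 F3733
G1 X51.9609 Y79.8693 F3733
G1 X44.2317 Y68.3017 F3733
G1 X41.5176 Y54.6569 F3733
G1 X44.2317 Y41.0121 F3733
G1 X51.9609 Y29.4445 F3733
G1 X63.5285 Y21.7153 F3733
G1 X77.1733 Y19.0012 F3733
G1 X90.8181 Y21.7153 F3733
G1 X102.3857 Y29.4445 F3733
G1 X110.1149 Y41.0121 F3733
G1 X112.8290 Y54.6569 F3733
M5
G0 X184.4779 Y169.3991
M4 S327
G1 X181.3672 Y185.0374 F3733
G1 X172.5088 Y198.2949 F3733
G1 X159.2513 Y207.1533 F3733
G1 X143.6130 Y210.2640 F3733
G1 X127.9747 Y207.1533 F3733
G1 X114.7172 Y198.2949 F3733
G1 X105.8588 Y185.0374 F3733
G1 X102.7481 Y169.3991 F3733
G1 X105.8588 Y153.7608 F3733
G1 X114.7172 Y140.5033 F3733
G1 X127.9747 Y131.6449 F3733
G1 X143.6130 Y128.5342 F3733
G1 X159.2513 Y131.6449 F3733
G1 X172.5088 Y140.5033 F3733
G1 X181.3672 Y153.7608 F3733
G1 X184.4779 Y169.3991 F3733
M5
G0 X50.2212 Y126.9185
M4 S327
G1 X112.4720 Y103.7050 F3733
G1 X109.6311 Y37.3275 F3733
G1 X45.6246 Y19.5176 F3733
G1 X8.9072 Y74.8879 F3733
G1 X50.2212 Y126.9185 F3733
M5
G0 X0.0000 Y0.0000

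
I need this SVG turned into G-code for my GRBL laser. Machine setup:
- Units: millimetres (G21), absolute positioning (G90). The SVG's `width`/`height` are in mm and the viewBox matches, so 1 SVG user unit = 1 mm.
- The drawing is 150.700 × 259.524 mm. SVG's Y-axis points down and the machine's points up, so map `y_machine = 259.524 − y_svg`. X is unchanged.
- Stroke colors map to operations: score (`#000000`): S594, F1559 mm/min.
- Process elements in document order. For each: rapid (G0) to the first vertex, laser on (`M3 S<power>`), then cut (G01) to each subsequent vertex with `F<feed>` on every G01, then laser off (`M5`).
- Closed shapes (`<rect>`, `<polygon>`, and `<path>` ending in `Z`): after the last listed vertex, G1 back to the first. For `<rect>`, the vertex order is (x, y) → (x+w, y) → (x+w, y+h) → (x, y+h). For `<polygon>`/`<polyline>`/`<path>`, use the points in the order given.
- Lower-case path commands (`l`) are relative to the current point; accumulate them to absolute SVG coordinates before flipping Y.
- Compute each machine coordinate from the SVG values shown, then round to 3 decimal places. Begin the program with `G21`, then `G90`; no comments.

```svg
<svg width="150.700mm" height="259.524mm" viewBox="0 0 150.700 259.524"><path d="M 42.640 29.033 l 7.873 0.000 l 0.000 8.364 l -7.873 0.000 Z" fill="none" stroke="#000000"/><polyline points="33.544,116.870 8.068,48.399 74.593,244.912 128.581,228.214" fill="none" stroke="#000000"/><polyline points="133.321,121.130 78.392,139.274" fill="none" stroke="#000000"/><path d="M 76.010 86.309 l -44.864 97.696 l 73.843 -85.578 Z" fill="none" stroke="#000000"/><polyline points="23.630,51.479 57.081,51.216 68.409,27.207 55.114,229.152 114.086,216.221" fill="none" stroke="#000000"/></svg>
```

G21
G90
G0 X42.640 Y230.491
M3 S594
G01 X50.513 Y230.491 F1559
G01 X50.513 Y222.127 F1559
G01 X42.640 Y222.127 F1559
G01 X42.640 Y230.491 F1559
M5
G0 X33.544 Y142.654
M3 S594
G01 X8.068 Y211.125 F1559
G01 X74.593 Y14.612 F1559
G01 X128.581 Y31.310 F1559
M5
G0 X133.321 Y138.394
M3 S594
G01 X78.392 Y120.250 F1559
M5
G0 X76.010 Y173.215
M3 S594
G01 X31.146 Y75.519 F1559
G01 X104.989 Y161.097 F1559
G01 X76.010 Y173.215 F1559
M5
G0 X23.630 Y208.045
M3 S594
G01 X57.081 Y208.308 F1559
G01 X68.409 Y232.317 F1559
G01 X55.114 Y30.372 F1559
G01 X114.086 Y43.303 F1559
M5

1 u = 1 mm; y_m = 259.524 − y.

[1] `<path>` rectangle, #000000→score S594 F1559: (42.640,230.491) → (50.513,230.491) → (50.513,222.127) → (42.640,222.127) → (42.640,230.491) (closed)

[2] `<polyline>` open polyline, #000000→score S594 F1559: (33.544,142.654) → (8.068,211.125) → (74.593,14.612) → (128.581,31.310)

[3] `<polyline>` line segment, #000000→score S594 F1559: (133.321,138.394) → (78.392,120.250)

[4] `<path>` closed polygon, #000000→score S594 F1559: (76.010,173.215) → (31.146,75.519) → (104.989,161.097) → (76.010,173.215) (closed)

[5] `<polyline>` open polyline, #000000→score S594 F1559: (23.630,208.045) → (57.081,208.308) → (68.409,232.317) → (55.114,30.372) → (114.086,43.303)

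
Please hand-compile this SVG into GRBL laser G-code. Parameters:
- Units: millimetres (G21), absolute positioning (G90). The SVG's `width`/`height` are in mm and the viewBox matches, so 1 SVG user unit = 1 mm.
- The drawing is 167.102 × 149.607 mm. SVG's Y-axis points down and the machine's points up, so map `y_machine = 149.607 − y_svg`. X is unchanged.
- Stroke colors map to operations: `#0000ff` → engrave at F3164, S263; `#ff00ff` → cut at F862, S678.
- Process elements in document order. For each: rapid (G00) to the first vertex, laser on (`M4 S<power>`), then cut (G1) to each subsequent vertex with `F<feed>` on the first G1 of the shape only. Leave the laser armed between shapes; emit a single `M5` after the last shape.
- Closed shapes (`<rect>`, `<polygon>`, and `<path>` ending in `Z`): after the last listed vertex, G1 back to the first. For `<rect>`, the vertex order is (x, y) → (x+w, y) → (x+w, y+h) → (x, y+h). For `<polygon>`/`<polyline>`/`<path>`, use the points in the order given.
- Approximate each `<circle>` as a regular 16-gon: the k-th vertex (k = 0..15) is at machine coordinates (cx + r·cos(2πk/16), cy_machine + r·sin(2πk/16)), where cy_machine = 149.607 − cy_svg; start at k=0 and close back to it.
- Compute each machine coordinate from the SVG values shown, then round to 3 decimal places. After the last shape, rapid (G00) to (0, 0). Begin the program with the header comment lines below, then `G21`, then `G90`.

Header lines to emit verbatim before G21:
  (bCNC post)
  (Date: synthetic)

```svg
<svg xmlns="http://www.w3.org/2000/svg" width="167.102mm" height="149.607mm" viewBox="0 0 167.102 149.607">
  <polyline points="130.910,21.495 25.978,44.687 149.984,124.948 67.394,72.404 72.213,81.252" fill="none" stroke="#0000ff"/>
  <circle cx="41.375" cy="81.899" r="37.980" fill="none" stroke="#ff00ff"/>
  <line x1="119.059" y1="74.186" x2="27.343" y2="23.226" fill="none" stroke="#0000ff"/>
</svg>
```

1 u = 1 mm; y_m = 149.607 − y.

[1] `<polyline>` open polyline, #0000ff→engrave S263 F3164: (130.910,128.112) → (25.978,104.920) → (149.984,24.659) → (67.394,77.203) → (72.213,68.355)

[2] `<circle>` circle, #ff00ff→cut S678 F862: (79.355,67.708) → (76.464,82.242) → (68.231,94.564) → (55.909,102.797) → (41.375,105.688) → (26.841,102.797) → (14.519,94.564) → (6.286,82.242) → (3.395,67.708) → (6.286,53.174) → (14.519,40.852) → (26.841,32.619) → (41.375,29.728) → (55.909,32.619) → (68.231,40.852) → (76.464,53.174) → (79.355,67.708) (closed)

[3] `<line>` line segment, #0000ff→engrave S263 F3164: (119.059,75.421) → (27.343,126.381)

(bCNC post)
(Date: synthetic)
G21
G90
G00 X130.910 Y128.112
M4 S263
G1 X25.978 Y104.920 F3164
G1 X149.984 Y24.659
G1 X67.394 Y77.203
G1 X72.213 Y68.355
G00 X79.355 Y67.708
M4 S678
G1 X76.464 Y82.242 F862
G1 X68.231 Y94.564
G1 X55.909 Y102.797
G1 X41.375 Y105.688
G1 X26.841 Y102.797
G1 X14.519 Y94.564
G1 X6.286 Y82.242
G1 X3.395 Y67.708
G1 X6.286 Y53.174
G1 X14.519 Y40.852
G1 X26.841 Y32.619
G1 X41.375 Y29.728
G1 X55.909 Y32.619
G1 X68.231 Y40.852
G1 X76.464 Y53.174
G1 X79.355 Y67.708
G00 X119.059 Y75.421
M4 S263
G1 X27.343 Y126.381 F3164
M5
G00 X0.000 Y0.000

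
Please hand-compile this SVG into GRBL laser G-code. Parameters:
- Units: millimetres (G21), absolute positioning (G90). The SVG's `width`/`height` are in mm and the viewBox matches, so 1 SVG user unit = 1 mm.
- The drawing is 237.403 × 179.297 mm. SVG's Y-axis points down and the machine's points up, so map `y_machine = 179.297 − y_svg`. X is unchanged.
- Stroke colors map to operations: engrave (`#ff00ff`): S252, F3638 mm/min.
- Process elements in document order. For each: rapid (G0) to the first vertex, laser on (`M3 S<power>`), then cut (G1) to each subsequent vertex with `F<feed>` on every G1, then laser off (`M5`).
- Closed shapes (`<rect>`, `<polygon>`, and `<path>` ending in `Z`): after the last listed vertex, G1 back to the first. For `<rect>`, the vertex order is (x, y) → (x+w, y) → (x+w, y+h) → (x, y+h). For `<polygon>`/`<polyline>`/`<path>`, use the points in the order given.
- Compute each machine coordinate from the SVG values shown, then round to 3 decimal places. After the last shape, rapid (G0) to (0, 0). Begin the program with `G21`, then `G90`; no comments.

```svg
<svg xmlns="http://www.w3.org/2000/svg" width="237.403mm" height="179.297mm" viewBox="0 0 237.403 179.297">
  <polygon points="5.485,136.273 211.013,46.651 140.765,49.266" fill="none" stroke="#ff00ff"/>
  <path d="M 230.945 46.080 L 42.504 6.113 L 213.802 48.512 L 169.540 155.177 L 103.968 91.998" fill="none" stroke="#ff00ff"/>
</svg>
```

Since the viewBox matches the mm dimensions, user units are millimetres directly. The only transform is the Y-flip y_m = 179.297 − y_svg.

Shape 1 is a closed polygon drawn with `<polygon>`. Its stroke #ff00ff means engrave at S252, F3638. After flipping Y the toolpath is (5.485,43.024) → (211.013,132.646) → (140.765,130.031) → (5.485,43.024), returning to the start.

Shape 2 is a open polyline drawn with `<path>`. Its stroke #ff00ff means engrave at S252, F3638. After flipping Y the toolpath is (230.945,133.217) → (42.504,173.184) → (213.802,130.785) → (169.540,24.120) → (103.968,87.299).

G21
G90
G0 X5.485 Y43.024
M3 S252
G1 X211.013 Y132.646 F3638
G1 X140.765 Y130.031 F3638
G1 X5.485 Y43.024 F3638
M5
G0 X230.945 Y133.217
M3 S252
G1 X42.504 Y173.184 F3638
G1 X213.802 Y130.785 F3638
G1 X169.540 Y24.120 F3638
G1 X103.968 Y87.299 F3638
M5
G0 X0.000 Y0.000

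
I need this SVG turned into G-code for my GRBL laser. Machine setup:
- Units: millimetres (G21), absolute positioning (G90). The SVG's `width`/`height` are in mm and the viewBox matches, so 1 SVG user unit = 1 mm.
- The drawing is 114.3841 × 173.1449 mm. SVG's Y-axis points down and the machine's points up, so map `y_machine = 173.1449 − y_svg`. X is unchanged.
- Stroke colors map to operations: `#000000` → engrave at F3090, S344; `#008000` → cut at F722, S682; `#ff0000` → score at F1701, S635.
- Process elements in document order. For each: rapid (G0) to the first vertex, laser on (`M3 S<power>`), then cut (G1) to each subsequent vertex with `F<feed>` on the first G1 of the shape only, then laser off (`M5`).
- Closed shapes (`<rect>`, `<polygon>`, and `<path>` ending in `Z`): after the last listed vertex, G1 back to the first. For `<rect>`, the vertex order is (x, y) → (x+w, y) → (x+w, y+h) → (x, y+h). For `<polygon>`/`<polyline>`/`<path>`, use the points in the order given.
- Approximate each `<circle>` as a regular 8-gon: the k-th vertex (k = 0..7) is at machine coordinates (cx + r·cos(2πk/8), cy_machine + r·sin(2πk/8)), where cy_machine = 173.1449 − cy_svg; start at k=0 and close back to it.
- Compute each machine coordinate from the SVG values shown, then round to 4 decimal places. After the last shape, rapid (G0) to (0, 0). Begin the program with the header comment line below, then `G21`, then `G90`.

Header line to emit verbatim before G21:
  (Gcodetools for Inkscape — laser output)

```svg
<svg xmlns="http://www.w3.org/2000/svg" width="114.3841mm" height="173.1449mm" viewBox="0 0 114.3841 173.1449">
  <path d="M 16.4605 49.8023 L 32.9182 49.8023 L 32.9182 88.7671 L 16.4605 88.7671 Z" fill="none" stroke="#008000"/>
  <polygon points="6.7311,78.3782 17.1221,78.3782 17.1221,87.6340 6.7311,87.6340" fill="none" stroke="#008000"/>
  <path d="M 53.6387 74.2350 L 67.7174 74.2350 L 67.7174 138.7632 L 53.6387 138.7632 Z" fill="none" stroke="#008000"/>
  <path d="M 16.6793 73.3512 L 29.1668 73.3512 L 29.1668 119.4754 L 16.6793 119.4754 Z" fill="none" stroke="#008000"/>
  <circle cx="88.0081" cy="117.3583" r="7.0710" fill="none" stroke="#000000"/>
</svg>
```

1 u = 1 mm; y_m = 173.1449 − y.

[1] `<path>` rectangle, #008000→cut S682 F722: (16.4605,123.3426) → (32.9182,123.3426) → (32.9182,84.3778) → (16.4605,84.3778) → (16.4605,123.3426) (closed)

[2] `<polygon>` rectangle, #008000→cut S682 F722: (6.7311,94.7667) → (17.1221,94.7667) → (17.1221,85.5109) → (6.7311,85.5109) → (6.7311,94.7667) (closed)

[3] `<path>` rectangle, #008000→cut S682 F722: (53.6387,98.9099) → (67.7174,98.9099) → (67.7174,34.3817) → (53.6387,34.3817) → (53.6387,98.9099) (closed)

[4] `<path>` rectangle, #008000→cut S682 F722: (16.6793,99.7937) → (29.1668,99.7937) → (29.1668,53.6695) → (16.6793,53.6695) → (16.6793,99.7937) (closed)

[5] `<circle>` circle, #000000→engrave S344 F3090: (95.0791,55.7866) → (93.0081,60.7866) → (88.0081,62.8576) → (83.0081,60.7866) → (80.9371,55.7866) → (83.0081,50.7866) → (88.0081,48.7156) → (93.0081,50.7866) → (95.0791,55.7866) (closed)

(Gcodetools for Inkscape — laser output)
G21
G90
G0 X16.4605 Y123.3426
M3 S682
G1 X32.9182 Y123.3426 F722
G1 X32.9182 Y84.3778
G1 X16.4605 Y84.3778
G1 X16.4605 Y123.3426
M5
G0 X6.7311 Y94.7667
M3 S682
G1 X17.1221 Y94.7667 F722
G1 X17.1221 Y85.5109
G1 X6.7311 Y85.5109
G1 X6.7311 Y94.7667
M5
G0 X53.6387 Y98.9099
M3 S682
G1 X67.7174 Y98.9099 F722
G1 X67.7174 Y34.3817
G1 X53.6387 Y34.3817
G1 X53.6387 Y98.9099
M5
G0 X16.6793 Y99.7937
M3 S682
G1 X29.1668 Y99.7937 F722
G1 X29.1668 Y53.6695
G1 X16.6793 Y53.6695
G1 X16.6793 Y99.7937
M5
G0 X95.0791 Y55.7866
M3 S344
G1 X93.0081 Y60.7866 F3090
G1 X88.0081 Y62.8576
G1 X83.0081 Y60.7866
G1 X80.9371 Y55.7866
G1 X83.0081 Y50.7866
G1 X88.0081 Y48.7156
G1 X93.0081 Y50.7866
G1 X95.0791 Y55.7866
M5
G0 X0.0000 Y0.0000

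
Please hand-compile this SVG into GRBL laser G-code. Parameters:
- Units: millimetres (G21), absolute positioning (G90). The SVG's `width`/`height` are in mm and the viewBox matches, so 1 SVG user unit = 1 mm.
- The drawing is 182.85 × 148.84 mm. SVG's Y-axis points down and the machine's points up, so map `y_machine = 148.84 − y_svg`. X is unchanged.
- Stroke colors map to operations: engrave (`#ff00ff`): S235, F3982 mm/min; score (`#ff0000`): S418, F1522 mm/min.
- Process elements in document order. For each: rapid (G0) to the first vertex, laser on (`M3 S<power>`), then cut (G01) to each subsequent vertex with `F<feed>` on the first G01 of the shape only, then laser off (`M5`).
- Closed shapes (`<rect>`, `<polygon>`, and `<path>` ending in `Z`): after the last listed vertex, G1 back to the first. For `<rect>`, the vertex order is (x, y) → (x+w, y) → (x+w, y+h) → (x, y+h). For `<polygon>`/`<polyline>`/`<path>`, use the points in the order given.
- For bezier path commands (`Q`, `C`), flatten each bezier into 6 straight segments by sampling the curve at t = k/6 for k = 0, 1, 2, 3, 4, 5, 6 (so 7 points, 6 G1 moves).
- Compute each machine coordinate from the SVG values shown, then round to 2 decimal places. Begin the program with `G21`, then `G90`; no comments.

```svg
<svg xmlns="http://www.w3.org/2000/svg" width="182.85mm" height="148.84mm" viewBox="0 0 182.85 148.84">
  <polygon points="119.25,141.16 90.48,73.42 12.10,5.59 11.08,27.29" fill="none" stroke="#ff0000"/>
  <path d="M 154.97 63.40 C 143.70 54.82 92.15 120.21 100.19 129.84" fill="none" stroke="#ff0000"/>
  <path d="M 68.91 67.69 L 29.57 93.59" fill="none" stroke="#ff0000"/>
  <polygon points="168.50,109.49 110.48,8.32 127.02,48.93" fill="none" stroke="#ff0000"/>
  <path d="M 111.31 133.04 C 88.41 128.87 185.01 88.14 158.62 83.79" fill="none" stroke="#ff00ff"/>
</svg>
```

Since the viewBox matches the mm dimensions, user units are millimetres directly. The only transform is the Y-flip y_m = 148.84 − y_svg.

Shape 1 is a closed polygon drawn with `<polygon>`. Its stroke #ff0000 means score at S418, F1522. After flipping Y the toolpath is (119.25,7.68) → (90.48,75.42) → (12.10,143.25) → (11.08,121.55) → (119.25,7.68), returning to the start.

Shape 2 is a cubic bezier drawn with `<path>`. Its stroke #ff0000 means score at S418, F1522. After flipping Y the toolpath is (154.97,85.44) → (146.44,84.17) → (133.97,74.17) → (120.34,59.05) → (108.31,42.41) → (100.67,27.86) → (100.19,19.00).

Shape 3 is a line segment drawn with `<path>`. Its stroke #ff0000 means score at S418, F1522. After flipping Y the toolpath is (68.91,81.15) → (29.57,55.25).

Shape 4 is a closed polygon drawn with `<polygon>`. Its stroke #ff0000 means score at S418, F1522. After flipping Y the toolpath is (168.50,39.35) → (110.48,140.52) → (127.02,99.91) → (168.50,39.35), returning to the start.

Shape 5 is a cubic bezier drawn with `<path>`. Its stroke #ff00ff means engrave at S235, F3982. After flipping Y the toolpath is (111.31,15.80) → (108.70,20.59) → (119.26,29.46) → (136.27,40.36) → (152.99,51.27) → (162.69,60.18) → (158.62,65.05).

G21
G90
G0 X119.25 Y7.68
M3 S418
G01 X90.48 Y75.42 F1522
G01 X12.10 Y143.25
G01 X11.08 Y121.55
G01 X119.25 Y7.68
M5
G0 X154.97 Y85.44
M3 S418
G01 X146.44 Y84.17 F1522
G01 X133.97 Y74.17
G01 X120.34 Y59.05
G01 X108.31 Y42.41
G01 X100.67 Y27.86
G01 X100.19 Y19.00
M5
G0 X68.91 Y81.15
M3 S418
G01 X29.57 Y55.25 F1522
M5
G0 X168.50 Y39.35
M3 S418
G01 X110.48 Y140.52 F1522
G01 X127.02 Y99.91
G01 X168.50 Y39.35
M5
G0 X111.31 Y15.80
M3 S235
G01 X108.70 Y20.59 F3982
G01 X119.26 Y29.46
G01 X136.27 Y40.36
G01 X152.99 Y51.27
G01 X162.69 Y60.18
G01 X158.62 Y65.05
M5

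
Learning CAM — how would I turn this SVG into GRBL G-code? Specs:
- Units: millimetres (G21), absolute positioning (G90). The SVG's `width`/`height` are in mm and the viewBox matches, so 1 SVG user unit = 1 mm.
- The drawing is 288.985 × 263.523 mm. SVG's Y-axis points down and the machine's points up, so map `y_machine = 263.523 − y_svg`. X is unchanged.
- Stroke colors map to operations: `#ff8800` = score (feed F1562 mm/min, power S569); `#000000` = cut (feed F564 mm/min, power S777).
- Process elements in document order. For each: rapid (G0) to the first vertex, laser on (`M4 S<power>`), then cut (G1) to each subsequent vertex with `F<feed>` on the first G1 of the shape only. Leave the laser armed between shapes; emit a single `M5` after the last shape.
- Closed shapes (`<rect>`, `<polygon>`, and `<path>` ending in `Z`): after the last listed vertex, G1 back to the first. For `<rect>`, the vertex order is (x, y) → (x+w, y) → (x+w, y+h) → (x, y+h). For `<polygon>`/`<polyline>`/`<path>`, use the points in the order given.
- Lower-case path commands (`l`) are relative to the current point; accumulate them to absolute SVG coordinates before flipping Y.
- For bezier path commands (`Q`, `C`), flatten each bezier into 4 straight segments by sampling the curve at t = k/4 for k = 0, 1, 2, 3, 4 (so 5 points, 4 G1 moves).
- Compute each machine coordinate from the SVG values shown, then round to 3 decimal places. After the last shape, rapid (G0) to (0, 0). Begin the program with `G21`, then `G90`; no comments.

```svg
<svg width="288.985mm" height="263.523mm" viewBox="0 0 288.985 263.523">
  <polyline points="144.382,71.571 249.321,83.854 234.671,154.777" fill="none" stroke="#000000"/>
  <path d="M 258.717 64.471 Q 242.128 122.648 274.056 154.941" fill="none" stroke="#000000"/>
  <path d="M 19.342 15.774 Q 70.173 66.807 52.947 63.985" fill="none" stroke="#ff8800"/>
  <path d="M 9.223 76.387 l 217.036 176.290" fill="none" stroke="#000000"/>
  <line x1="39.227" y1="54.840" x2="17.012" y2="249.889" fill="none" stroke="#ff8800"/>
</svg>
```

Since the viewBox matches the mm dimensions, user units are millimetres directly. The only transform is the Y-flip y_m = 263.523 − y_svg.

Shape 1 is a open polyline drawn with `<polyline>`. Its stroke #000000 means cut at S777, F564. After flipping Y the toolpath is (144.382,191.952) → (249.321,179.669) → (234.671,108.746).

Shape 2 is a quadratic bezier drawn with `<path>`. Its stroke #000000 means cut at S777, F564. After flipping Y the toolpath is (258.717,199.052) → (253.455,171.581) → (254.257,147.346) → (261.124,126.346) → (274.056,108.582).

Shape 3 is a quadratic bezier drawn with `<path>`. Its stroke #ff8800 means score at S569, F1562. After flipping Y the toolpath is (19.342,247.749) → (40.504,225.598) → (53.159,210.180) → (57.306,201.493) → (52.947,199.538).

Shape 4 is a line segment drawn with `<path>`. Its stroke #000000 means cut at S777, F564. After flipping Y the toolpath is (9.223,187.136) → (226.259,10.846).

Shape 5 is a line segment drawn with `<line>`. Its stroke #ff8800 means score at S569, F1562. After flipping Y the toolpath is (39.227,208.683) → (17.012,13.634).

G21
G90
G0 X144.382 Y191.952
M4 S777
G1 X249.321 Y179.669 F564
G1 X234.671 Y108.746
G0 X258.717 Y199.052
M4 S777
G1 X253.455 Y171.581 F564
G1 X254.257 Y147.346
G1 X261.124 Y126.346
G1 X274.056 Y108.582
G0 X19.342 Y247.749
M4 S569
G1 X40.504 Y225.598 F1562
G1 X53.159 Y210.180
G1 X57.306 Y201.493
G1 X52.947 Y199.538
G0 X9.223 Y187.136
M4 S777
G1 X226.259 Y10.846 F564
G0 X39.227 Y208.683
M4 S569
G1 X17.012 Y13.634 F1562
M5
G0 X0.000 Y0.000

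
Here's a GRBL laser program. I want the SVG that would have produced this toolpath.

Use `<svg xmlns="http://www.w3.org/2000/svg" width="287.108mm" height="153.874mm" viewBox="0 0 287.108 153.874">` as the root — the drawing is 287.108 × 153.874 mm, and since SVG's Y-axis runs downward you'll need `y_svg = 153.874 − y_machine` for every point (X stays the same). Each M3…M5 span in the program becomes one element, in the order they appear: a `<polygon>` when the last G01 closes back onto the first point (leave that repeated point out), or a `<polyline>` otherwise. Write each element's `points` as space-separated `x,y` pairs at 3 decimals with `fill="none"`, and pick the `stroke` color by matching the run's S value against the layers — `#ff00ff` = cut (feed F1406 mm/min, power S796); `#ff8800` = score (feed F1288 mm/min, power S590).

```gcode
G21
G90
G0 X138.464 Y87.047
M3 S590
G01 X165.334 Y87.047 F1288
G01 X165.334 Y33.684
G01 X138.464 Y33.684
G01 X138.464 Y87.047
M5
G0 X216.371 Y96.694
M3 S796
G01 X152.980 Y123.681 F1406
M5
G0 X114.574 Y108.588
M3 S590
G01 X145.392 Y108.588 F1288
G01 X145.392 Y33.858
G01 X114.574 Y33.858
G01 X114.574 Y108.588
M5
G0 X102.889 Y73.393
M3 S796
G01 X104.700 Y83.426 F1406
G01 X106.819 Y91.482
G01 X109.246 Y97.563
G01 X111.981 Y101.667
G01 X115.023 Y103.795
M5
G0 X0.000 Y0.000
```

Machine Y-up, SVG Y-down with viewBox height 153.874, so y_svg = 153.874 − y_machine; X carries over.

Run 1: the run's S590 means `#ff8800` (score). The run returns to its start, so emit a `<polygon>` with points (Y-flipped): 138.464,66.827 165.334,66.827 165.334,120.190 138.464,120.190.

Run 2: the run's S796 means `#ff00ff` (cut). The run is open, so emit a `<polyline>` with points (Y-flipped): 216.371,57.180 152.980,30.193.

Run 3: the run's S590 means `#ff8800` (score). The run returns to its start, so emit a `<polygon>` with points (Y-flipped): 114.574,45.286 145.392,45.286 145.392,120.016 114.574,120.016.

Run 4: power S796 maps to stroke `#ff00ff` (cut). The run is open, so emit a `<polyline>` with points (Y-flipped): 102.889,80.481 104.700,70.448 106.819,62.392 109.246,56.311 111.981,52.207 115.023,50.079.

<svg xmlns="http://www.w3.org/2000/svg" width="287.108mm" height="153.874mm" viewBox="0 0 287.108 153.874">
  <polygon points="138.464,66.827 165.334,66.827 165.334,120.190 138.464,120.190" fill="none" stroke="#ff8800"/>
  <polyline points="216.371,57.180 152.980,30.193" fill="none" stroke="#ff00ff"/>
  <polygon points="114.574,45.286 145.392,45.286 145.392,120.016 114.574,120.016" fill="none" stroke="#ff8800"/>
  <polyline points="102.889,80.481 104.700,70.448 106.819,62.392 109.246,56.311 111.981,52.207 115.023,50.079" fill="none" stroke="#ff00ff"/>
</svg>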